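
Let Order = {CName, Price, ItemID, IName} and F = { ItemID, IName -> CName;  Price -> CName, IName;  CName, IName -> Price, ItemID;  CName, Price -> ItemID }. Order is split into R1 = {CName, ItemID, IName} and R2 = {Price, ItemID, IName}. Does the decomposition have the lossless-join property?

Yes

Common attributes: R1 ∩ R2 = {ItemID, IName}.
Closure of {ItemID, IName}: ItemID, IName → CName applies, adding CName; CName, IName → Price, ItemID applies, adding Price. So (ItemID, IName)⁺ = {CName, Price, ItemID, IName}.
This closure contains every attribute of R1, so R1 ∩ R2 → R1. The join is lossless.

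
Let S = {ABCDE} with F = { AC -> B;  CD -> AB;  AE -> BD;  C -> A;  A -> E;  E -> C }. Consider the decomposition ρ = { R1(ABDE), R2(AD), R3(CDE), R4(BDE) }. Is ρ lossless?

Yes

Chase test. Columns are ABCDE; row i has aⱼ where attribute j ∈ Ri, else bᵢⱼ.
Initial tableau (one row per fragment):
  row 1: a1 a2 b13 a4 a5
  row 2: a1 b22 b23 a4 b25
  row 3: b31 b32 a3 a4 a5
  row 4: b41 a2 b43 a4 a5
Rows 1 and 2 agree on A; apply A→E and equate their E entries.
Rows 1 and 2 agree on E; apply E→C and equate their C entries.
Rows 1 and 3 agree on E; apply E→C and equate their C entries.
Rows 1 and 4 agree on E; apply E→C and equate their C entries.
Rows 1 and 2 agree on AC; apply AC→B and equate their B entries.
Rows 1 and 3 agree on CD; apply CD→AB and equate their AB entries.
Rows 1 and 4 agree on CD; apply CD→AB and equate their AB entries.
Row 1 is now all distinguished symbols — the join is lossless.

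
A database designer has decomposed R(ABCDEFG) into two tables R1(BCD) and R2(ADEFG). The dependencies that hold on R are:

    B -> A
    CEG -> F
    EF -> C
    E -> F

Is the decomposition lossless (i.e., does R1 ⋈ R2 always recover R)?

Common attributes: R1 ∩ R2 = {D}.
No dependency enlarges {D}, so (D)⁺ = {D}.
The closure contains neither all of R1 = {BCD} nor all of R2 = {ADEFG}, so the common attributes are not a superkey of either fragment. The join is lossy.

No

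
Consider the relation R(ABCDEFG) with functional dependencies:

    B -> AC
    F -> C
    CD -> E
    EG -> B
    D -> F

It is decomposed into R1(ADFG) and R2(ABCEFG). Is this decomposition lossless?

No

Common attributes: R1 ∩ R2 = {AFG}.
Closure of {AFG}: F → C applies, adding C. So (AFG)⁺ = {ACFG}.
The closure contains neither all of R1 = {ADFG} nor all of R2 = {ABCEFG}, so the common attributes are not a superkey of either fragment. The join is lossy.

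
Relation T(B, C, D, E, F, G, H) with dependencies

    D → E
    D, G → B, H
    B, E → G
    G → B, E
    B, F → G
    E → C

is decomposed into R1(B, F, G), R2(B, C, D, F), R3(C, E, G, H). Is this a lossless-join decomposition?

No

Chase test. Columns are B, C, D, E, F, G, H; row i has aⱼ where attribute j ∈ Ri, else bᵢⱼ.
Initial tableau (one row per fragment):
  row 1: a1 b12 b13 b14 a5 a6 b17
  row 2: a1 a2 a3 b24 a5 b26 b27
  row 3: b31 a2 b33 a4 b35 a6 a7
Rows 1 and 3 agree on G; apply G→B, E and equate their B, E entries.
Rows 1 and 2 agree on B, F; apply B, F→G and equate their G entries.
Rows 1 and 3 agree on E; apply E→C and equate their C entries.
Rows 1 and 2 agree on G; apply G→B, E and equate their B, E entries.
No row becomes fully distinguished — the join is lossy.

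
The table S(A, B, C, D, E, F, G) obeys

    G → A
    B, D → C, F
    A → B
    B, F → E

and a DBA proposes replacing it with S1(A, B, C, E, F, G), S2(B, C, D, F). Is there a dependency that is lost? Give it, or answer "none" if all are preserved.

none

G → A lies within S1.
B, D → C, F lies within S2.
A → B lies within S1.
B, F → E lies within S1.
Every dependency is enforceable on the fragments, so the decomposition is dependency-preserving.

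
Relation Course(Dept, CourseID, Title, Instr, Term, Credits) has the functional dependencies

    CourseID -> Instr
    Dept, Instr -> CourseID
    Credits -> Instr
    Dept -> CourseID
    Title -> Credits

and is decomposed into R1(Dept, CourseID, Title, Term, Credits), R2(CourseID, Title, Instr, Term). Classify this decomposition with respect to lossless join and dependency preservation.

Lossless test: (CourseID, Title, Term)⁺ = {CourseID, Title, Instr, Term, Credits}, which contains all of one fragment — lossless.
Dependency preservation: the restricted closure of {Credits} across the fragments never reaches {Instr}, so Credits → Instr cannot be enforced without a join — not preserved.

lossless but not dependency-preserving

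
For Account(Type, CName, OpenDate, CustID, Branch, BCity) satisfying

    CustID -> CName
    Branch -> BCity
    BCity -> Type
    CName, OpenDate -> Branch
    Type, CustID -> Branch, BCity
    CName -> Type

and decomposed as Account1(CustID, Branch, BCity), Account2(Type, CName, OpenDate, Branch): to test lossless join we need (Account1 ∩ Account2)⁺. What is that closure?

Account1 ∩ Account2 = {Branch}.
Branch → BCity applies, adding BCity
BCity → Type applies, adding Type
Closure: {Type, Branch, BCity}.

Type, Branch, BCity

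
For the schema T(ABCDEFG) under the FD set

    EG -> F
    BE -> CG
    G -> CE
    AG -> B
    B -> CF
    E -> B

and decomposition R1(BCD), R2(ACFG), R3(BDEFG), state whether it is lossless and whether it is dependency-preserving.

lossy but dependency-preserving

Lossless test (chase): Rows 2 and 3 agree on G; apply G→CE and equate their CE entries. Rows 1 and 3 agree on B; apply B→CF and equate their CF entries. Rows 2 and 3 agree on E; apply E→B and equate their B entries. No row becomes fully distinguished — the join is lossy.
Dependency preservation: BE → CG; G → CE; AG → B; B → CF are not contained in any single fragment, but the restricted closure of each left-hand side across the fragments still reaches the right-hand side; the remaining FDs each lie inside some fragment. All dependencies are preserved.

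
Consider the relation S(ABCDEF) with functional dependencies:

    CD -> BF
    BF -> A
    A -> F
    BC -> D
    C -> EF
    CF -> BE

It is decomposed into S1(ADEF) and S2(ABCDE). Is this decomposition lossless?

Common attributes: S1 ∩ S2 = {ADE}.
Closure of {ADE}: A → F applies, adding F. So (ADE)⁺ = {ADEF}.
This closure contains every attribute of S1, so S1 ∩ S2 → S1. The join is lossless.

Yes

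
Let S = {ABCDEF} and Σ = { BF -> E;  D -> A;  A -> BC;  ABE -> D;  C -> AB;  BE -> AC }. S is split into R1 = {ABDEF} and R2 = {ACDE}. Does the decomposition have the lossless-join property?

Yes

Common attributes: R1 ∩ R2 = {ADE}.
Closure of {ADE}: A → BC applies, adding BC. So (ADE)⁺ = {ABCDE}.
This closure contains every attribute of R2, so R1 ∩ R2 → R2. The join is lossless.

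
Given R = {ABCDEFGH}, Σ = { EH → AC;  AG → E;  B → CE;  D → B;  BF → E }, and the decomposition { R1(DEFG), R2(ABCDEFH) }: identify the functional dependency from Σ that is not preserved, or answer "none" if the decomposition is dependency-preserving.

Check AG → E: no single fragment contains all of {AEG}, and the restricted closure of {AG} across the fragments never reaches {E}.
EH → AC is preserved.
B → CE is preserved.
D → B is preserved.
BF → E is preserved.

AG → E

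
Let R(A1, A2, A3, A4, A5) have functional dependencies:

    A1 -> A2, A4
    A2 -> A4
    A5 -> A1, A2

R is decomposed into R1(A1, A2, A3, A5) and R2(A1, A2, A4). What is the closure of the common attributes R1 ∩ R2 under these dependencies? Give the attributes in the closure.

A1, A2, A4

R1 ∩ R2 = {A1, A2}.
A1 → A2, A4 applies, adding A4
Closure: {A1, A2, A4}.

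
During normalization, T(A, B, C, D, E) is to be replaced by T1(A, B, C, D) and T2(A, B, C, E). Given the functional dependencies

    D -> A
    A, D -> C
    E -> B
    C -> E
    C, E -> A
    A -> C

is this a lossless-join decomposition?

Yes

Common attributes: T1 ∩ T2 = {A, B, C}.
Closure of {A, B, C}: C → E applies, adding E. So (A, B, C)⁺ = {A, B, C, E}.
This closure contains every attribute of T2, so T1 ∩ T2 → T2. The join is lossless.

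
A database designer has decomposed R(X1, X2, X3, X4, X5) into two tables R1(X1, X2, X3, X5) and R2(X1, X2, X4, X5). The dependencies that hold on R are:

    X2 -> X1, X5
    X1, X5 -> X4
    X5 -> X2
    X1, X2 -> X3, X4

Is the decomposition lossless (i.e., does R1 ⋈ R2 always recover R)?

Common attributes: R1 ∩ R2 = {X1, X2, X5}.
Closure of {X1, X2, X5}: X1, X5 → X4 applies, adding X4; X1, X2 → X3, X4 applies, adding X3. So (X1, X2, X5)⁺ = {X1, X2, X3, X4, X5}.
This closure contains every attribute of R1, so R1 ∩ R2 → R1. The join is lossless.

Yes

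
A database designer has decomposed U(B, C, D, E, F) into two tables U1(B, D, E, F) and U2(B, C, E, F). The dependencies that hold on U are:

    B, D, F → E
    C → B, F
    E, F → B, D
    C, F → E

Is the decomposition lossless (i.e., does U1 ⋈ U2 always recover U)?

Yes

Common attributes: U1 ∩ U2 = {B, E, F}.
Closure of {B, E, F}: E, F → B, D applies, adding D. So (B, E, F)⁺ = {B, D, E, F}.
This closure contains every attribute of U1, so U1 ∩ U2 → U1. The join is lossless.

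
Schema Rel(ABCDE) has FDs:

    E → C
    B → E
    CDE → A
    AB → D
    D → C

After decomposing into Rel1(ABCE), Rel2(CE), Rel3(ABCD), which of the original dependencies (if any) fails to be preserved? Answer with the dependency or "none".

CDE → A

Check CDE → A: no single fragment contains all of {ACDE}, and the restricted closure of {CDE} across the fragments never reaches {A}.
E → C is preserved.
B → E is preserved.
AB → D is preserved.
D → C is preserved.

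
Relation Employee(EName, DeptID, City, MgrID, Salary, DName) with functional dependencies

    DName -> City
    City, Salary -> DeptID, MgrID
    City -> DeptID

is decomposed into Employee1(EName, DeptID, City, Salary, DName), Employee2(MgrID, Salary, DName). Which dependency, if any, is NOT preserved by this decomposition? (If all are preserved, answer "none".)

Check City, Salary → DeptID, MgrID: no single fragment contains all of {DeptID, City, MgrID, Salary}, and the restricted closure of {City, Salary} across the fragments never reaches {DeptID, MgrID}.
DName → City is preserved.
City → DeptID is preserved.

City, Salary -> DeptID, MgrID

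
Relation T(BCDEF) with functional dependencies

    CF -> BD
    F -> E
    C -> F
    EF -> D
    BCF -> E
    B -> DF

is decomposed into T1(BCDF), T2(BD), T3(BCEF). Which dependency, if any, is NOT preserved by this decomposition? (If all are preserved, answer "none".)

CF → BD lies within T1.
F → E lies within T3.
C → F lies within T1.
EF → D: restricted closure across fragments reaches D.
BCF → E lies within T3.
B → DF lies within T1.
Every dependency is enforceable on the fragments, so the decomposition is dependency-preserving.

none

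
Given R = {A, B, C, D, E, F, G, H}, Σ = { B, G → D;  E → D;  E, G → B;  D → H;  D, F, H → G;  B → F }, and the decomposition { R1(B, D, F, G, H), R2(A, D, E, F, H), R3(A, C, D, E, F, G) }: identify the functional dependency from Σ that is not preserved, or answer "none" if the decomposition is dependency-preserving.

Check E, G → B: no single fragment contains all of {B, E, G}, and the restricted closure of {E, G} across the fragments never reaches {B}.
B, G → D is preserved.
E → D is preserved.
D → H is preserved.
D, F, H → G is preserved.
B → F is preserved.

E, G → B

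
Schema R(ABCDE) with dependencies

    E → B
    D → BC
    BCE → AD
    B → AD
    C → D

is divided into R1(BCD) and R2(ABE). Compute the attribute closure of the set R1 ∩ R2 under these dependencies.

ABCD

R1 ∩ R2 = {B}.
B → AD applies, adding AD
D → BC applies, adding C
Closure: {ABCD}.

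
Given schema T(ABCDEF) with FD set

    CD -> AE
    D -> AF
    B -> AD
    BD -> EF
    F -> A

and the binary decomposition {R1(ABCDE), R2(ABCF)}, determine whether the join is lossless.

Common attributes: R1 ∩ R2 = {ABC}.
Closure of {ABC}: B → AD applies, adding D; BD → EF applies, adding EF. So (ABC)⁺ = {ABCDEF}.
This closure contains every attribute of R1, so R1 ∩ R2 → R1. The join is lossless.

Yes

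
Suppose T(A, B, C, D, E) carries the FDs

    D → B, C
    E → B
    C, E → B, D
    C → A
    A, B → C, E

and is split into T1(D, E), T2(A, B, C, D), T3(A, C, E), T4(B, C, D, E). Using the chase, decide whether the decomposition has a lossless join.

Chase test. Columns are A, B, C, D, E; row i has aⱼ where attribute j ∈ Ti, else bᵢⱼ.
Initial tableau (one row per fragment):
  row 1: b11 b12 b13 a4 a5
  row 2: a1 a2 a3 a4 b25
  row 3: a1 b32 a3 b34 a5
  row 4: b41 a2 a3 a4 a5
Rows 1 and 2 agree on D; apply D→B, C and equate their B, C entries.
Rows 1 and 3 agree on E; apply E→B and equate their B entries.
Rows 1 and 3 agree on C, E; apply C, E→B, D and equate their B, D entries.
Rows 1 and 2 agree on C; apply C→A and equate their A entries.
Rows 1 and 4 agree on C; apply C→A and equate their A entries.
Rows 1 and 2 agree on A, B; apply A, B→C, E and equate their C, E entries.
Row 1 is now all distinguished symbols — the join is lossless.

Yes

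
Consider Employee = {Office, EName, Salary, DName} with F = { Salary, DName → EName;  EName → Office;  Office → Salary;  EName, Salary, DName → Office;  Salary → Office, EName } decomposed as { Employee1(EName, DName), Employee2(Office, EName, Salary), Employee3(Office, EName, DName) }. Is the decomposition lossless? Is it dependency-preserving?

Lossless test (chase): Rows 1 and 2 agree on EName; apply EName→Office and equate their Office entries. Rows 1 and 2 agree on Office; apply Office→Salary and equate their Salary entries. Rows 1 and 3 agree on Office; apply Office→Salary and equate their Salary entries. Row 1 is now all distinguished symbols — the join is lossless.
Dependency preservation: Salary, DName → EName; EName, Salary, DName → Office are not contained in any single fragment, but the restricted closure of each left-hand side across the fragments still reaches the right-hand side; the remaining FDs each lie inside some fragment. All dependencies are preserved.

lossless and dependency-preserving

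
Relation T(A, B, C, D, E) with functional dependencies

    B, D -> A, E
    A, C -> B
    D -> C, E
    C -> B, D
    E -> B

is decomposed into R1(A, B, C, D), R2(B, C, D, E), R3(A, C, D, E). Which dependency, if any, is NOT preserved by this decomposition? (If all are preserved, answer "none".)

B, D → A, E: restricted closure across fragments reaches A, E.
A, C → B lies within R1.
D → C, E lies within R2.
C → B, D lies within R1.
E → B lies within R2.
Every dependency is enforceable on the fragments, so the decomposition is dependency-preserving.

none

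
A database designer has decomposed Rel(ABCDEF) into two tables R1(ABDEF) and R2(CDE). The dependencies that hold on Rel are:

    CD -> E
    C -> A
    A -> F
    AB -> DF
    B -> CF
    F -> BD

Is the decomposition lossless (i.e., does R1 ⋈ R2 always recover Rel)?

Common attributes: R1 ∩ R2 = {DE}.
No dependency enlarges {DE}, so (DE)⁺ = {DE}.
The closure contains neither all of R1 = {ABDEF} nor all of R2 = {CDE}, so the common attributes are not a superkey of either fragment. The join is lossy.

No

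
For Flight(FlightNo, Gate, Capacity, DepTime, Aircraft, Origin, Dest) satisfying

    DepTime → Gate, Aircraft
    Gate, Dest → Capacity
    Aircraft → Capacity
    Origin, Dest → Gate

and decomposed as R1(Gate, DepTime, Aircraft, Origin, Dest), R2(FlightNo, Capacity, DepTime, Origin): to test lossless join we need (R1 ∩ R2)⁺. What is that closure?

Gate, Capacity, DepTime, Aircraft, Origin

R1 ∩ R2 = {DepTime, Origin}.
DepTime → Gate, Aircraft applies, adding Gate, Aircraft
Aircraft → Capacity applies, adding Capacity
Closure: {Gate, Capacity, DepTime, Aircraft, Origin}.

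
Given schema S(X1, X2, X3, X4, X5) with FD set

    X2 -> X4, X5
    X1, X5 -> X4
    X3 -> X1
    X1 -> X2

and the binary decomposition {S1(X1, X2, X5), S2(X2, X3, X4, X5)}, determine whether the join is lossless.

Common attributes: S1 ∩ S2 = {X2, X5}.
Closure of {X2, X5}: X2 → X4, X5 applies, adding X4. So (X2, X5)⁺ = {X2, X4, X5}.
The closure contains neither all of S1 = {X1, X2, X5} nor all of S2 = {X2, X3, X4, X5}, so the common attributes are not a superkey of either fragment. The join is lossy.

No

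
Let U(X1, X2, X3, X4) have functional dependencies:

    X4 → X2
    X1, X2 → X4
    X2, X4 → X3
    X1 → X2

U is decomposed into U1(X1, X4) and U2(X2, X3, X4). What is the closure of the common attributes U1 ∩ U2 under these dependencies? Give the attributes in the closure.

X2, X3, X4

U1 ∩ U2 = {X4}.
X4 → X2 applies, adding X2
X2, X4 → X3 applies, adding X3
Closure: {X2, X3, X4}.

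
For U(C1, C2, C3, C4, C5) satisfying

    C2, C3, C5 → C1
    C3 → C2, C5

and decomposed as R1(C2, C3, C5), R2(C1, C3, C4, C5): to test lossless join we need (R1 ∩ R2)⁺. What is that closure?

R1 ∩ R2 = {C3, C5}.
C3 → C2, C5 applies, adding C2
C2, C3, C5 → C1 applies, adding C1
Closure: {C1, C2, C3, C5}.

C1, C2, C3, C5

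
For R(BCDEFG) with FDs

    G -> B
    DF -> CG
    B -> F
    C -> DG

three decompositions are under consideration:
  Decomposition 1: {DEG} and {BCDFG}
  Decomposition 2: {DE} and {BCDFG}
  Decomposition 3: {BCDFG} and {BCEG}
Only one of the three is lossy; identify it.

Decomposition 1: common = {DG}, closure = {BCDFG} → lossless.
Decomposition 2: common = {D}, closure = {D} → lossy.
Decomposition 3: common = {BCG}, closure = {BCDFG} → lossless.

Decomposition 2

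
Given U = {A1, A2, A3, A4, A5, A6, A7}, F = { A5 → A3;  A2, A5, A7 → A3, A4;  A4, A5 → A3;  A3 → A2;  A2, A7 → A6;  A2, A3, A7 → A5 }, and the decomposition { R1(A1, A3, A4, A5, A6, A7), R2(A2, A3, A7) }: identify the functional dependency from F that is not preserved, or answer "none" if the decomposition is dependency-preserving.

A2, A7 → A6

Check A2, A7 → A6: no single fragment contains all of {A2, A6, A7}, and the restricted closure of {A2, A7} across the fragments never reaches {A6}.
A5 → A3 is preserved.
A2, A5, A7 → A3, A4 is preserved.
A4, A5 → A3 is preserved.
A3 → A2 is preserved.
A2, A3, A7 → A5 is preserved.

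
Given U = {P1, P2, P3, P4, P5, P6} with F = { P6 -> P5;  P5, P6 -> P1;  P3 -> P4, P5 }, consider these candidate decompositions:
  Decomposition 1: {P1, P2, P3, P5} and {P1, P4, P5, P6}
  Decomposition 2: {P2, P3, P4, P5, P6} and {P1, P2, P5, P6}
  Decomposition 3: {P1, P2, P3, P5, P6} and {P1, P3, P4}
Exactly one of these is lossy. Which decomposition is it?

Decomposition 1

Decomposition 1: common = {P1, P5}, closure = {P1, P5} → lossy.
Decomposition 2: common = {P2, P5, P6}, closure = {P1, P2, P5, P6} → lossless.
Decomposition 3: common = {P1, P3}, closure = {P1, P3, P4, P5} → lossless.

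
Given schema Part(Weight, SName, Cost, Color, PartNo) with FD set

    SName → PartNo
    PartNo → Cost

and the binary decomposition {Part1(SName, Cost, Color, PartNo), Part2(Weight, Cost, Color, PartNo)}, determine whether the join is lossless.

Common attributes: Part1 ∩ Part2 = {Cost, Color, PartNo}.
No dependency enlarges {Cost, Color, PartNo}, so (Cost, Color, PartNo)⁺ = {Cost, Color, PartNo}.
The closure contains neither all of Part1 = {SName, Cost, Color, PartNo} nor all of Part2 = {Weight, Cost, Color, PartNo}, so the common attributes are not a superkey of either fragment. The join is lossy.

No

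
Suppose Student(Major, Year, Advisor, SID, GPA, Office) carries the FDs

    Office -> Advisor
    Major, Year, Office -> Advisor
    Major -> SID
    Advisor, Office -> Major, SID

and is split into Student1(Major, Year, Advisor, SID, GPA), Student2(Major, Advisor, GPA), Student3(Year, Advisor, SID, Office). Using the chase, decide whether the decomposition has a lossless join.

Chase test. Columns are Major, Year, Advisor, SID, GPA, Office; row i has aⱼ where attribute j ∈ Studenti, else bᵢⱼ.
Initial tableau (one row per fragment):
  row 1: a1 a2 a3 a4 a5 b16
  row 2: a1 b22 a3 b24 a5 b26
  row 3: b31 a2 a3 a4 b35 a6
Rows 1 and 2 agree on Major; apply Major→SID and equate their SID entries.
No row becomes fully distinguished — the join is lossy.

No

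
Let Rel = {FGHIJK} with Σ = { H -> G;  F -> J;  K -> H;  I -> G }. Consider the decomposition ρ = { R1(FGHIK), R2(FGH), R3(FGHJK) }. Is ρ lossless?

Yes

Chase test. Columns are FGHIJK; row i has aⱼ where attribute j ∈ Ri, else bᵢⱼ.
Initial tableau (one row per fragment):
  row 1: a1 a2 a3 a4 b15 a6
  row 2: a1 a2 a3 b24 b25 b26
  row 3: a1 a2 a3 b34 a5 a6
Rows 1 and 2 agree on F; apply F→J and equate their J entries.
Rows 1 and 3 agree on F; apply F→J and equate their J entries.
Row 1 is now all distinguished symbols — the join is lossless.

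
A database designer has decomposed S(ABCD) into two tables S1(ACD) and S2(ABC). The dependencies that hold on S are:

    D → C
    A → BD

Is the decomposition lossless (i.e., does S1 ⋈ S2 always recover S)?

Yes

Common attributes: S1 ∩ S2 = {AC}.
Closure of {AC}: A → BD applies, adding BD. So (AC)⁺ = {ABCD}.
This closure contains every attribute of S1, so S1 ∩ S2 → S1. The join is lossless.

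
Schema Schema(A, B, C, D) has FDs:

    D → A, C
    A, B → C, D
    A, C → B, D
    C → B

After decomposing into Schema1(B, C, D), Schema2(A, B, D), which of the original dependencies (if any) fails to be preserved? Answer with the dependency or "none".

none

D → A, C: restricted closure across fragments reaches A, C.
A, B → C, D: restricted closure across fragments reaches C, D.
A, C → B, D: restricted closure across fragments reaches B, D.
C → B lies within Schema1.
Every dependency is enforceable on the fragments, so the decomposition is dependency-preserving.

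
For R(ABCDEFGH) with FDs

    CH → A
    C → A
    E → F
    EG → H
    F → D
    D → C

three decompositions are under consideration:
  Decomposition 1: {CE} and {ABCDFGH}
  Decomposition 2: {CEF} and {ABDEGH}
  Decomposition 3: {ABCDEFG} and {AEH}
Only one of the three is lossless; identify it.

Decomposition 1: common = {C}, closure = {AC} → lossy.
Decomposition 2: common = {E}, closure = {ACDEF} → lossless.
Decomposition 3: common = {AE}, closure = {ACDEF} → lossy.

Decomposition 2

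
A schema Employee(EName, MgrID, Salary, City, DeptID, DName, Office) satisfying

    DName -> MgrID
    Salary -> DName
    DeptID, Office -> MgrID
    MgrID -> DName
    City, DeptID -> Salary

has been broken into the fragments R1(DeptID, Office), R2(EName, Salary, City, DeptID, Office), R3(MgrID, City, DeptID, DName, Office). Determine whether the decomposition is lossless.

Chase test. Columns are EName, MgrID, Salary, City, DeptID, DName, Office; row i has aⱼ where attribute j ∈ Ri, else bᵢⱼ.
Initial tableau (one row per fragment):
  row 1: b11 b12 b13 b14 a5 b16 a7
  row 2: a1 b22 a3 a4 a5 b26 a7
  row 3: b31 a2 b33 a4 a5 a6 a7
Rows 1 and 2 agree on DeptID, Office; apply DeptID, Office→MgrID and equate their MgrID entries.
Rows 1 and 3 agree on DeptID, Office; apply DeptID, Office→MgrID and equate their MgrID entries.
Rows 1 and 2 agree on MgrID; apply MgrID→DName and equate their DName entries.
Rows 1 and 3 agree on MgrID; apply MgrID→DName and equate their DName entries.
Rows 2 and 3 agree on City, DeptID; apply City, DeptID→Salary and equate their Salary entries.
Row 2 is now all distinguished symbols — the join is lossless.

Yes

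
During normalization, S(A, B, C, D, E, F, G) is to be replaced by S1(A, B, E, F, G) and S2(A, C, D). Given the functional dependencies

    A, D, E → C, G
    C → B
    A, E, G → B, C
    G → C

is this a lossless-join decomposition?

No

Common attributes: S1 ∩ S2 = {A}.
No dependency enlarges {A}, so (A)⁺ = {A}.
The closure contains neither all of S1 = {A, B, E, F, G} nor all of S2 = {A, C, D}, so the common attributes are not a superkey of either fragment. The join is lossy.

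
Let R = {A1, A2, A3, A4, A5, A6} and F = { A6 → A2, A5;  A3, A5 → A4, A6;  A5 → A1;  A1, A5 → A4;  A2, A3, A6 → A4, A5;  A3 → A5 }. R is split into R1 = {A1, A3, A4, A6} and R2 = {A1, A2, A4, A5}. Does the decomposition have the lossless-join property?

Common attributes: R1 ∩ R2 = {A1, A4}.
No dependency enlarges {A1, A4}, so (A1, A4)⁺ = {A1, A4}.
The closure contains neither all of R1 = {A1, A3, A4, A6} nor all of R2 = {A1, A2, A4, A5}, so the common attributes are not a superkey of either fragment. The join is lossy.

No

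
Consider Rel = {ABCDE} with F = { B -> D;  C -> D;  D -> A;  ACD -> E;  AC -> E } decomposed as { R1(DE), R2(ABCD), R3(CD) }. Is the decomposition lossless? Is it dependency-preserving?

Lossless test (chase): Rows 1 and 2 agree on D; apply D→A and equate their A entries. Rows 1 and 3 agree on D; apply D→A and equate their A entries. Rows 2 and 3 agree on ACD; apply ACD→E and equate their E entries. No row becomes fully distinguished — the join is lossy.
Dependency preservation: the restricted closure of {ACD} across the fragments never reaches {E}, so ACD → E cannot be enforced without a join — not preserved.

lossy and not dependency-preserving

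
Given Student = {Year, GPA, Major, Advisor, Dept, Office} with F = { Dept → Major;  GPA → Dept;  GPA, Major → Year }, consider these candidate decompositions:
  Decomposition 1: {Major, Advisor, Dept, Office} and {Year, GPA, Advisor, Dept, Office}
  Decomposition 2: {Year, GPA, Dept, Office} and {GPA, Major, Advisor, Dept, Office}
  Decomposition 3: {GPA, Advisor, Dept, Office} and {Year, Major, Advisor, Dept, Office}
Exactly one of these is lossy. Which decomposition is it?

Decomposition 1: common = {Advisor, Dept, Office}, closure = {Major, Advisor, Dept, Office} → lossless.
Decomposition 2: common = {GPA, Dept, Office}, closure = {Year, GPA, Major, Dept, Office} → lossless.
Decomposition 3: common = {Advisor, Dept, Office}, closure = {Major, Advisor, Dept, Office} → lossy.

Decomposition 3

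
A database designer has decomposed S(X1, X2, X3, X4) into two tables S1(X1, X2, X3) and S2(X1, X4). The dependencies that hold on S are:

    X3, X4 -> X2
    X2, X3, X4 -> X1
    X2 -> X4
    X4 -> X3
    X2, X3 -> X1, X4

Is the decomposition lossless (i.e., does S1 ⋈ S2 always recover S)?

Common attributes: S1 ∩ S2 = {X1}.
No dependency enlarges {X1}, so (X1)⁺ = {X1}.
The closure contains neither all of S1 = {X1, X2, X3} nor all of S2 = {X1, X4}, so the common attributes are not a superkey of either fragment. The join is lossy.

No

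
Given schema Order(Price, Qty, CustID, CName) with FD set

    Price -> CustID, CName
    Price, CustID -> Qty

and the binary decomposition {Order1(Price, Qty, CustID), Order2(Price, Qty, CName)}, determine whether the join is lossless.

Yes

Common attributes: Order1 ∩ Order2 = {Price, Qty}.
Closure of {Price, Qty}: Price → CustID, CName applies, adding CustID, CName. So (Price, Qty)⁺ = {Price, Qty, CustID, CName}.
This closure contains every attribute of Order1, so Order1 ∩ Order2 → Order1. The join is lossless.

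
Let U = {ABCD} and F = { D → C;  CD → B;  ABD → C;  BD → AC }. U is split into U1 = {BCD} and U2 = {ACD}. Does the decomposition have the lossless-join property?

Yes

Common attributes: U1 ∩ U2 = {CD}.
Closure of {CD}: CD → B applies, adding B; BD → AC applies, adding A. So (CD)⁺ = {ABCD}.
This closure contains every attribute of U1, so U1 ∩ U2 → U1. The join is lossless.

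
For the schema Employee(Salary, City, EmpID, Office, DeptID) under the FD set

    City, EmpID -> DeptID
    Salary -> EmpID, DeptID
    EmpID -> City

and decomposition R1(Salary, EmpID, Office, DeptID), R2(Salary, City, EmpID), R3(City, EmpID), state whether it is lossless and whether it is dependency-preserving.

Lossless test (chase): Rows 2 and 3 agree on City, EmpID; apply City, EmpID→DeptID and equate their DeptID entries. Rows 1 and 2 agree on Salary; apply Salary→EmpID, DeptID and equate their EmpID, DeptID entries. Rows 1 and 2 agree on EmpID; apply EmpID→City and equate their City entries. Row 1 is now all distinguished symbols — the join is lossless.
Dependency preservation: City, EmpID → DeptID is not contained in any single fragment, but the restricted closure of its left-hand side across the fragments still reaches the right-hand side; the remaining FDs each lie inside some fragment. All dependencies are preserved.

lossless and dependency-preserving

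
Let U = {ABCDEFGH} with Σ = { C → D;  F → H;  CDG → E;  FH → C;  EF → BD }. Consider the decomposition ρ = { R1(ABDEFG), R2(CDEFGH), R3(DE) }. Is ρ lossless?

Chase test. Columns are ABCDEFGH; row i has aⱼ where attribute j ∈ Ri, else bᵢⱼ.
Initial tableau (one row per fragment):
  row 1: a1 a2 b13 a4 a5 a6 a7 b18
  row 2: b21 b22 a3 a4 a5 a6 a7 a8
  row 3: b31 b32 b33 a4 a5 b36 b37 b38
Rows 1 and 2 agree on F; apply F→H and equate their H entries.
Rows 1 and 2 agree on FH; apply FH→C and equate their C entries.
Rows 1 and 2 agree on EF; apply EF→BD and equate their BD entries.
Row 1 is now all distinguished symbols — the join is lossless.

Yes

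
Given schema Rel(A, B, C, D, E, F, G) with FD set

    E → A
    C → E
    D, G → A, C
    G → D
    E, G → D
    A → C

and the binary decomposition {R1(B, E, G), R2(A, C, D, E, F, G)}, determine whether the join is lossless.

No

Common attributes: R1 ∩ R2 = {E, G}.
Closure of {E, G}: E → A applies, adding A; G → D applies, adding D; A → C applies, adding C. So (E, G)⁺ = {A, C, D, E, G}.
The closure contains neither all of R1 = {B, E, G} nor all of R2 = {A, C, D, E, F, G}, so the common attributes are not a superkey of either fragment. The join is lossy.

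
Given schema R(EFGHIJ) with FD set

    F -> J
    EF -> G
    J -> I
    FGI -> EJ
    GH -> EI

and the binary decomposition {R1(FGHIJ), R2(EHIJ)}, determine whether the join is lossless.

No

Common attributes: R1 ∩ R2 = {HIJ}.
No dependency enlarges {HIJ}, so (HIJ)⁺ = {HIJ}.
The closure contains neither all of R1 = {FGHIJ} nor all of R2 = {EHIJ}, so the common attributes are not a superkey of either fragment. The join is lossy.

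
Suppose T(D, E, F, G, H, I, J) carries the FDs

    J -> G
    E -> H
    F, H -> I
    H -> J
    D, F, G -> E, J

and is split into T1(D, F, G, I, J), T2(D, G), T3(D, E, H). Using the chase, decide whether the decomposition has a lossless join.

No

Chase test. Columns are D, E, F, G, H, I, J; row i has aⱼ where attribute j ∈ Ti, else bᵢⱼ.
Initial tableau (one row per fragment):
  row 1: a1 b12 a3 a4 b15 a6 a7
  row 2: a1 b22 b23 a4 b25 b26 b27
  row 3: a1 a2 b33 b34 a5 b36 b37
No row becomes fully distinguished — the join is lossy.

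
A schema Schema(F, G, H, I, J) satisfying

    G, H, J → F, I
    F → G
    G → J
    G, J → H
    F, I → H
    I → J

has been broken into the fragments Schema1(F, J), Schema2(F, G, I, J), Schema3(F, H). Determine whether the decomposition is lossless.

Chase test. Columns are F, G, H, I, J; row i has aⱼ where attribute j ∈ Schemai, else bᵢⱼ.
Initial tableau (one row per fragment):
  row 1: a1 b12 b13 b14 a5
  row 2: a1 a2 b23 a4 a5
  row 3: a1 b32 a3 b34 b35
Rows 1 and 2 agree on F; apply F→G and equate their G entries.
Rows 1 and 3 agree on F; apply F→G and equate their G entries.
Rows 1 and 3 agree on G; apply G→J and equate their J entries.
Rows 1 and 2 agree on G, J; apply G, J→H and equate their H entries.
Rows 1 and 3 agree on G, J; apply G, J→H and equate their H entries.
Rows 1 and 2 agree on G, H, J; apply G, H, J→F, I and equate their F, I entries.
Rows 1 and 3 agree on G, H, J; apply G, H, J→F, I and equate their F, I entries.
Row 1 is now all distinguished symbols — the join is lossless.

Yes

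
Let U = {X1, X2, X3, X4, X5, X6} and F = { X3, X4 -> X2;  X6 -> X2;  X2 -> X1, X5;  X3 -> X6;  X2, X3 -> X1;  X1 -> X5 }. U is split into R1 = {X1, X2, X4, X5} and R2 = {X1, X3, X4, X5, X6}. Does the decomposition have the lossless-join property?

No

Common attributes: R1 ∩ R2 = {X1, X4, X5}.
No dependency enlarges {X1, X4, X5}, so (X1, X4, X5)⁺ = {X1, X4, X5}.
The closure contains neither all of R1 = {X1, X2, X4, X5} nor all of R2 = {X1, X3, X4, X5, X6}, so the common attributes are not a superkey of either fragment. The join is lossy.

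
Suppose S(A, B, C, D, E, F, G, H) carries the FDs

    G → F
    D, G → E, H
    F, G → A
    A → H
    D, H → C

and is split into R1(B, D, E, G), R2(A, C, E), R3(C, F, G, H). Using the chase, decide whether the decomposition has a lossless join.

Chase test. Columns are A, B, C, D, E, F, G, H; row i has aⱼ where attribute j ∈ Ri, else bᵢⱼ.
Initial tableau (one row per fragment):
  row 1: b11 a2 b13 a4 a5 b16 a7 b18
  row 2: a1 b22 a3 b24 a5 b26 b27 b28
  row 3: b31 b32 a3 b34 b35 a6 a7 a8
Rows 1 and 3 agree on G; apply G→F and equate their F entries.
Rows 1 and 3 agree on F, G; apply F, G→A and equate their A entries.
Rows 1 and 3 agree on A; apply A→H and equate their H entries.
No row becomes fully distinguished — the join is lossy.

No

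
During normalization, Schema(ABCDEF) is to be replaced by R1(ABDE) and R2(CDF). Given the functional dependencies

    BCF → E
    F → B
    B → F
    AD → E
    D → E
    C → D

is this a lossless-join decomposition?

Common attributes: R1 ∩ R2 = {D}.
Closure of {D}: D → E applies, adding E. So (D)⁺ = {DE}.
The closure contains neither all of R1 = {ABDE} nor all of R2 = {CDF}, so the common attributes are not a superkey of either fragment. The join is lossy.

No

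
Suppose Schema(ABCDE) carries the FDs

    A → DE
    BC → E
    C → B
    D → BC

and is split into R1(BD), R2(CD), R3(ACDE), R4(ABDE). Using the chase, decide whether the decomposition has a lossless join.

Chase test. Columns are ABCDE; row i has aⱼ where attribute j ∈ Ri, else bᵢⱼ.
Initial tableau (one row per fragment):
  row 1: b11 a2 b13 a4 b15
  row 2: b21 b22 a3 a4 b25
  row 3: a1 b32 a3 a4 a5
  row 4: a1 a2 b43 a4 a5
Rows 2 and 3 agree on C; apply C→B and equate their B entries.
Rows 1 and 2 agree on D; apply D→BC and equate their BC entries.
Rows 1 and 4 agree on D; apply D→BC and equate their BC entries.
Rows 1 and 2 agree on BC; apply BC→E and equate their E entries.
Rows 1 and 3 agree on BC; apply BC→E and equate their E entries.
Row 3 is now all distinguished symbols — the join is lossless.

Yes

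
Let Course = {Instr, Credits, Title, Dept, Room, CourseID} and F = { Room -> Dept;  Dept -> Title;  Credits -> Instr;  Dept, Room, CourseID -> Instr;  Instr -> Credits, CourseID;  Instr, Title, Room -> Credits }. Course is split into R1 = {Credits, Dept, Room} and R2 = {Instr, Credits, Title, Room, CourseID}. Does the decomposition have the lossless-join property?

Common attributes: R1 ∩ R2 = {Credits, Room}.
Closure of {Credits, Room}: Room → Dept applies, adding Dept; Dept → Title applies, adding Title; Credits → Instr applies, adding Instr; Instr → Credits, CourseID applies, adding CourseID. So (Credits, Room)⁺ = {Instr, Credits, Title, Dept, Room, CourseID}.
This closure contains every attribute of R1, so R1 ∩ R2 → R1. The join is lossless.

Yes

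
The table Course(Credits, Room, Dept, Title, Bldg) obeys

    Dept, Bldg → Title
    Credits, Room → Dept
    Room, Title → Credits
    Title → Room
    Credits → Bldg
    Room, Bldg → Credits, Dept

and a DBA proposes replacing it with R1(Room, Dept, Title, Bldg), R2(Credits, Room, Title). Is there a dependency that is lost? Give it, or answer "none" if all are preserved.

Credits → Bldg

Check Credits → Bldg: no single fragment contains all of {Credits, Bldg}, and the restricted closure of {Credits} across the fragments never reaches {Bldg}.
Dept, Bldg → Title is preserved.
Credits, Room → Dept is preserved.
Room, Title → Credits is preserved.
Title → Room is preserved.
Room, Bldg → Credits, Dept is preserved.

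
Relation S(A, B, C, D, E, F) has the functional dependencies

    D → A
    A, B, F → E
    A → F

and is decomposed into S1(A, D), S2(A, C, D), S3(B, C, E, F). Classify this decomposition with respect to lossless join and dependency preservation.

lossy and not dependency-preserving

Lossless test (chase): Rows 1 and 2 agree on A; apply A→F and equate their F entries. No row becomes fully distinguished — the join is lossy.
Dependency preservation: the restricted closure of {A, B, F} across the fragments never reaches {E}, so A, B, F → E cannot be enforced without a join — not preserved.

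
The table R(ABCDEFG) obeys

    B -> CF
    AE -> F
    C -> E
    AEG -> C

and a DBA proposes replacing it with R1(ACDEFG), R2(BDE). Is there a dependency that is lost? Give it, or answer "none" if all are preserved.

B -> CF

Check B → CF: no single fragment contains all of {BCF}, and the restricted closure of {B} across the fragments never reaches {CF}.
AE → F is preserved.
C → E is preserved.
AEG → C is preserved.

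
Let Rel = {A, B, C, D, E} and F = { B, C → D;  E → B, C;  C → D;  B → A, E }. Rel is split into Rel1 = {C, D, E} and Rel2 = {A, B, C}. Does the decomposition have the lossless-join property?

Common attributes: Rel1 ∩ Rel2 = {C}.
Closure of {C}: C → D applies, adding D. So (C)⁺ = {C, D}.
The closure contains neither all of Rel1 = {C, D, E} nor all of Rel2 = {A, B, C}, so the common attributes are not a superkey of either fragment. The join is lossy.

No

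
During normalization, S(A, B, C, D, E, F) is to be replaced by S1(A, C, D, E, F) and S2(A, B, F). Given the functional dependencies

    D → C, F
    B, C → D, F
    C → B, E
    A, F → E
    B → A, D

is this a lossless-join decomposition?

Common attributes: S1 ∩ S2 = {A, F}.
Closure of {A, F}: A, F → E applies, adding E. So (A, F)⁺ = {A, E, F}.
The closure contains neither all of S1 = {A, C, D, E, F} nor all of S2 = {A, B, F}, so the common attributes are not a superkey of either fragment. The join is lossy.

No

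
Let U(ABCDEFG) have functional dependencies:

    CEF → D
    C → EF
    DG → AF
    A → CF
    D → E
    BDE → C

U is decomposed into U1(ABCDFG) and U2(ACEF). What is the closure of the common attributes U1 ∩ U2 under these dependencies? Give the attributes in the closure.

U1 ∩ U2 = {ACF}.
C → EF applies, adding E
CEF → D applies, adding D
Closure: {ACDEF}.

ACDEF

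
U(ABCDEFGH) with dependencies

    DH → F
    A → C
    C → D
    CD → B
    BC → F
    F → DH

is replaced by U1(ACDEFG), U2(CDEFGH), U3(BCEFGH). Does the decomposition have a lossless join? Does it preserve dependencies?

Lossless test (chase): Rows 1 and 3 agree on C; apply C→D and equate their D entries. Rows 1 and 2 agree on CD; apply CD→B and equate their B entries. Rows 1 and 3 agree on CD; apply CD→B and equate their B entries. Rows 1 and 2 agree on F; apply F→DH and equate their DH entries. Row 1 is now all distinguished symbols — the join is lossless.
Dependency preservation: CD → B is not contained in any single fragment, but the restricted closure of its left-hand side across the fragments still reaches the right-hand side; the remaining FDs each lie inside some fragment. All dependencies are preserved.

lossless and dependency-preserving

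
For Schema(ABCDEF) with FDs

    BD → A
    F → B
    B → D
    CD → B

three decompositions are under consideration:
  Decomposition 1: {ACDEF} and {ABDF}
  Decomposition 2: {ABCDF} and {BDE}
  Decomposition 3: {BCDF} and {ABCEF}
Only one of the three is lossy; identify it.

Decomposition 1: common = {ADF}, closure = {ABDF} → lossless.
Decomposition 2: common = {BD}, closure = {ABD} → lossy.
Decomposition 3: common = {BCF}, closure = {ABCDF} → lossless.

Decomposition 2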